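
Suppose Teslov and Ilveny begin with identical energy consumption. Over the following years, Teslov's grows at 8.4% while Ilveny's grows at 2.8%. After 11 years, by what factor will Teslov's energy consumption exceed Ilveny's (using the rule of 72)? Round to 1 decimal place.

Teslov pulls ahead at 5.6 pp per year, so the ratio doubles every 72/5.6 ≈ 12.86 years.
In 11 years that's 0.86 doublings: 2^0.86 ≈ 1.8.

1.8 times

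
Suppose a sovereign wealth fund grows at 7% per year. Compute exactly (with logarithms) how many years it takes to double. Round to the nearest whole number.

t = ln(2) / ln(1 + 0.07) = 0.6931 / 0.067659 ≈ 10.24.
≈ 10 years.

10 years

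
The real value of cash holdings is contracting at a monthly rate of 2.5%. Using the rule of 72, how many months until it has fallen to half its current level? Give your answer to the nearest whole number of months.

Halving time ≈ 72 / 2.5 = 28.80 → 29 months.

about 29 months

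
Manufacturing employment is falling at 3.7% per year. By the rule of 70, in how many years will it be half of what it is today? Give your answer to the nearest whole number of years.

Falling at 3.7%, it halves about every 70/3.7 = 18.92 years.

about 19 years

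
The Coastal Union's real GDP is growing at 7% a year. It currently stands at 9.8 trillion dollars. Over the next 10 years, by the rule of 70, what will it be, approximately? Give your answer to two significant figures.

≈ 20 trillion dollars

Doubling time ≈ 70/7 = 10.00 years.
10 years is 10/10.00 ≈ 1.00 doublings, a factor of 2^1.00 ≈ 2.00.
9.8 × 2.00 ≈ 20 trillion dollars.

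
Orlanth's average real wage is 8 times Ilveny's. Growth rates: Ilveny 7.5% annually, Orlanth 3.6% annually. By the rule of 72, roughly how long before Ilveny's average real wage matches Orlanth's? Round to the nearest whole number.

55 years

Ilveny gains on Orlanth at 7.5% − 3.6% = 3.9 points a year.
At that relative rate the gap halves every 72/3.9 ≈ 18.46 years.
An 8 times gap closes after 3 halvings: 3 × 18.46 ≈ 55 years.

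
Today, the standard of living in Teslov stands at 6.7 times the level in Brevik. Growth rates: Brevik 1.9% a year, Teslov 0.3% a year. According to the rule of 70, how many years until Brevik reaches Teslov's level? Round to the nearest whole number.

around 120 years

What matters is the difference: 1.6 pp.
Rule of 70 on the gap: the ratio halves every 70/1.6 ≈ 43.75 years.
A 6.7 times gap takes log₂(6.7) ≈ 2.74 halvings to close: 2.74 × 43.75 ≈ 120 years.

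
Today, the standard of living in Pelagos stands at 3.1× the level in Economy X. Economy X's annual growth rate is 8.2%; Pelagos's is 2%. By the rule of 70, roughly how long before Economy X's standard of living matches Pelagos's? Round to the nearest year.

What matters is the difference: 6.2 pp.
Rule of 70 on the gap: the ratio halves every 70/6.2 ≈ 11.29 years.
A 3.1× gap takes log₂(3.1) ≈ 1.63 halvings to close: 1.63 × 11.29 ≈ 18 years.

about 18 years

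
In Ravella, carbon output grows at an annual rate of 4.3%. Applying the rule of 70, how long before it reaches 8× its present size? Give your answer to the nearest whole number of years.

about 49 years

Doubling time ≈ 70/4.3 = 16.28 years.
Getting to 8× needs 3 doublings: 3 × 16.28 ≈ 49 years.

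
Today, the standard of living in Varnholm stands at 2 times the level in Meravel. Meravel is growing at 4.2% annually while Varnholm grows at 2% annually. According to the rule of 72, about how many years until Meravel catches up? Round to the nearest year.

What matters is the difference: 2.2 pp.
Rule of 72 on the gap: the ratio halves every 72/2.2 ≈ 32.73 years.
A 2 times gap closes after 1 halving: 1 × 32.73 ≈ 33 years.

≈ 33 years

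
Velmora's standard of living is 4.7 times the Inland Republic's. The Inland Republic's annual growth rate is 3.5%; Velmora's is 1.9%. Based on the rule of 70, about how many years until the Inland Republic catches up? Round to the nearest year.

approximately 98 years

the Inland Republic gains on Velmora at 3.5% − 1.9% = 1.6 points a year.
At that relative rate the gap halves every 70/1.6 ≈ 43.75 years.
A 4.7 times gap takes log₂(4.7) ≈ 2.23 halvings to close: 2.23 × 43.75 ≈ 98 years.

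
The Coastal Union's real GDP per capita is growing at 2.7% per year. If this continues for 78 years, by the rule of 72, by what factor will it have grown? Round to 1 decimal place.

approximately 7.6 times

Doubling time ≈ 72/2.7 = 26.67 years.
78 years / 26.67 ≈ 2.92 doublings → factor 2^2.92 ≈ 7.6.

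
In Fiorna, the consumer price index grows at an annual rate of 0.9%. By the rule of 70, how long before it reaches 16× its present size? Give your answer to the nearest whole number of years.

One doubling takes 70/0.9 = 77.78 years.
16 = 2^4, so 4 doublings → 311 years.

around 311 years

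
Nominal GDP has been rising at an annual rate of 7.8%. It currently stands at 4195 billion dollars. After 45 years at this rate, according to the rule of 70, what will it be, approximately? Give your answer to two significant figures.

Doubling time ≈ 70/7.8 = 8.97 years.
45 years is 45/8.97 ≈ 5.02 doublings, a factor of 2^5.02 ≈ 32.45.
4195 × 32.45 ≈ 140000 billion dollars.

approximately 140000 billion dollars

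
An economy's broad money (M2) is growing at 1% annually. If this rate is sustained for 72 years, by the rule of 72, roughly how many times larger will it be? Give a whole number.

72/1 ≈ 72.00 years per doubling.
72 years fits 1 doubling: 2^1 = 2.

around 2 times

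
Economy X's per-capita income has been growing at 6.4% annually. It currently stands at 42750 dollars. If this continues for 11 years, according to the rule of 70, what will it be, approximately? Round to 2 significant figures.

≈ 86000 dollars

It doubles every 70/6.4 ≈ 10.94 years, so 11 years is 1.01 doublings.
2^1.01 ≈ 2.01; 42750 × 2.01 ≈ 86000 dollars.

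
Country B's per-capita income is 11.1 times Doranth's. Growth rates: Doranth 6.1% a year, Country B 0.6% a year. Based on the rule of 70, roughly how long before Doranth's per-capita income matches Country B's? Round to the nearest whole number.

approximately 44 years

Doranth gains on Country B at 6.1% − 0.6% = 5.5 points a year.
At that relative rate the gap halves every 70/5.5 ≈ 12.73 years.
An 11.1 times gap takes log₂(11.1) ≈ 3.47 halvings to close: 3.47 × 12.73 ≈ 44 years.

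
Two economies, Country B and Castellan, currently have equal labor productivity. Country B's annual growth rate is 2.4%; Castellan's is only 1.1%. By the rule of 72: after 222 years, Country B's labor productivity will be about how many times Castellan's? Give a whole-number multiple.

about 16 times

Rate gap = 2.4% − 1.1% = 1.3 points.
The ratio doubles every 72/1.3 ≈ 55.38 years.
222/55.38 ≈ 4.01 doublings → ratio ≈ 2^4.01 ≈ 16.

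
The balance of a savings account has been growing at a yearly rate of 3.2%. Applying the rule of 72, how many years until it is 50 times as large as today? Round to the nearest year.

≈ 127 years

One doubling takes 72/3.2 = 22.50 years.
Reaching 50× takes log₂(50) ≈ 5.64 doublings.
5.64 × 22.50 ≈ 127 years.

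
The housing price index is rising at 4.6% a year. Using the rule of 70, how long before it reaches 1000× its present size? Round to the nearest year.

152 years

One doubling takes 70/4.6 = 15.22 years.
1000× is log₂ 1000 ≈ 9.97 doublings, so ≈ 9.97 × 15.22 = 152 years.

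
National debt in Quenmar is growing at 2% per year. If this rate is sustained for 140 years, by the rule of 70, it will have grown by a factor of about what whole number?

70/2 ≈ 35.00 years per doubling.
140 years fits 4 doublings: 2^4 = 16.

≈ 16 times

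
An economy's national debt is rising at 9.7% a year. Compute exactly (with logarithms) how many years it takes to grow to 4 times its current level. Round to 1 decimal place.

t = ln(4) / ln(1 + 0.097) = 1.3863 / 0.092579 ≈ 14.97.

15.0 years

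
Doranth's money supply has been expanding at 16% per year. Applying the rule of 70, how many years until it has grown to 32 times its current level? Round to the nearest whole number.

≈ 22 years

At 16% it doubles every 70/16 ≈ 4.38 years.
32 = 2^5, so 5 doublings → 22 years.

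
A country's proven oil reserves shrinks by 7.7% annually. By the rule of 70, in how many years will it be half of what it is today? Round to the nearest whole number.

around 9 years

Falling at 7.7%, it halves about every 70/7.7 = 9.09 years.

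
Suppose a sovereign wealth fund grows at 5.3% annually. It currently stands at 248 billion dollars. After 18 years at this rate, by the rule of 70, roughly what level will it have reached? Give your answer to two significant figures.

It doubles every 70/5.3 ≈ 13.21 years, so 18 years is 1.36 doublings.
2^1.36 ≈ 2.57; 248 × 2.57 ≈ 640 billion dollars.

roughly 640 billion dollars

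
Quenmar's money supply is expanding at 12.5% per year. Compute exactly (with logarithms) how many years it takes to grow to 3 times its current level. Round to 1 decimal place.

t = ln(3) / ln(1 + 0.125) = 1.0986 / 0.117783 ≈ 9.33.

9.3 years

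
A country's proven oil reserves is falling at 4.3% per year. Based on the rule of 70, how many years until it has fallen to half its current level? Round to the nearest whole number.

about 16 years

Falling at 4.3%, it halves about every 70/4.3 = 16.28 years.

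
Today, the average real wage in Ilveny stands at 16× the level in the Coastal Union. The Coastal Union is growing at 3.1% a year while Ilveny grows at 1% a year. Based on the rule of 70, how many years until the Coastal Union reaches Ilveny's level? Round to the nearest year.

133 years

The growth-rate gap is 3.1% − 1% = 2.1 percentage points.
So the ratio between them halves every 70/2.1 ≈ 33.33 years.
A 16× gap closes after 4 halvings: 4 × 33.33 ≈ 133 years.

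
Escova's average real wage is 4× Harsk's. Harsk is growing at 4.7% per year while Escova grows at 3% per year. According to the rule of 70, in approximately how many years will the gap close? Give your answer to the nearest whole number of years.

about 82 years

Harsk gains on Escova at 4.7% − 3% = 1.7 points a year.
At that relative rate the gap halves every 70/1.7 ≈ 41.18 years.
A 4× gap closes after 2 halvings: 2 × 41.18 ≈ 82 years.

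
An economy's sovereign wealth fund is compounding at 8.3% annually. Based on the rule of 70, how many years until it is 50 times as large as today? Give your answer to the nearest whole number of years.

roughly 48 years

At 8.3% it doubles every 70/8.3 ≈ 8.43 years.
Reaching 50× takes log₂(50) ≈ 5.64 doublings.
5.64 × 8.43 ≈ 48 years.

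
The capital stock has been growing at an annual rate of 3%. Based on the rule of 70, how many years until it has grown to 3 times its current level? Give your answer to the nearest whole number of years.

≈ 37 years

At 3% it doubles every 70/3 ≈ 23.33 years.
Reaching 3× takes log₂(3) ≈ 1.58 doublings.
1.58 × 23.33 ≈ 37 years.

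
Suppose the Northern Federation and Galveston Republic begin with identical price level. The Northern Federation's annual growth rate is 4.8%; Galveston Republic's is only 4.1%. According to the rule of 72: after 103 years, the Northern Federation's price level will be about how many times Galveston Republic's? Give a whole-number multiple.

Rate gap = 4.8% − 4.1% = 0.7 points.
The ratio doubles every 72/0.7 ≈ 102.86 years.
103/102.86 ≈ 1.00 doublings → ratio ≈ 2^1.00 ≈ 2.

roughly 2 times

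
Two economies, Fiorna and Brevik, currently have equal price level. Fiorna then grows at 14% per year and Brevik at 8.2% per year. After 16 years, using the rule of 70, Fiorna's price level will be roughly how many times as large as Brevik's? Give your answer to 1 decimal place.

Fiorna pulls ahead at 5.8 pp per year, so the ratio doubles every 70/5.8 ≈ 12.07 years.
In 16 years that's 1.33 doublings: 2^1.33 ≈ 2.5.

≈ 2.5 times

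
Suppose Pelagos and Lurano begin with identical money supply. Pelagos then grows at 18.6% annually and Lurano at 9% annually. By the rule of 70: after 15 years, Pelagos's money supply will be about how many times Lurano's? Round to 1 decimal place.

4.2 times

Rate gap = 18.6% − 9% = 9.6 points.
The ratio doubles every 70/9.6 ≈ 7.29 years.
15/7.29 ≈ 2.06 doublings → ratio ≈ 2^2.06 ≈ 4.2.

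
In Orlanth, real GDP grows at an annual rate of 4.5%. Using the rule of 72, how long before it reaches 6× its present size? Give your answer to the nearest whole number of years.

Doubling time ≈ 72/4.5 = 16.00 years.
6× is log₂ 6 ≈ 2.58 doublings, so ≈ 2.58 × 16.00 = 41 years.

about 41 years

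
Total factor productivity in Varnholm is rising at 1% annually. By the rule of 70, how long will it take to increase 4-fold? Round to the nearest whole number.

approximately 140 years

At 1% it doubles every 70/1 ≈ 70.00 years.
4 = 2^2, so 2 doublings → 140 years.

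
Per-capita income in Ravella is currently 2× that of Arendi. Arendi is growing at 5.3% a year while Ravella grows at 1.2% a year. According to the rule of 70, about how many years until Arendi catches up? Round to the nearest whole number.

What matters is the difference: 4.1 pp.
Rule of 70 on the gap: the ratio halves every 70/4.1 ≈ 17.07 years.
A 2× gap closes after 1 halving: 1 × 17.07 ≈ 17 years.

around 17 years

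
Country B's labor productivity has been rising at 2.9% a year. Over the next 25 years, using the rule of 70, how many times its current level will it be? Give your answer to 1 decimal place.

≈ 2.1 times

Doubling time ≈ 70/2.9 = 24.14 years.
25 years / 24.14 ≈ 1.04 doublings → factor 2^1.04 ≈ 2.1.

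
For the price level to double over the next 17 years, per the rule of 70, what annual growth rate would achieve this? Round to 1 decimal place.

around 4.1%

70 / 17 ≈ 4.12, so about 4.1% annually.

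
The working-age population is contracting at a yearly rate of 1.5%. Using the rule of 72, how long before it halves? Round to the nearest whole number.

around 48 years

The rule works in reverse for decay: 72/1.5 ≈ 48.00 years to halve.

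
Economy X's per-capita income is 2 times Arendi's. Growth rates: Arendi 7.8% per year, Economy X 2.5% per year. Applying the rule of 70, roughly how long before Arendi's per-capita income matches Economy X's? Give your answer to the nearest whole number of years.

The growth-rate gap is 7.8% − 2.5% = 5.3 percentage points.
So the ratio between them halves every 70/5.3 ≈ 13.21 years.
A 2 times gap closes after 1 halving: 1 × 13.21 ≈ 13 years.

about 13 years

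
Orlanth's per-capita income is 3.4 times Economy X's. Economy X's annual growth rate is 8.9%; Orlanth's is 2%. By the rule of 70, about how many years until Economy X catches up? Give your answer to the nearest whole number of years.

approximately 18 years

Economy X gains on Orlanth at 8.9% − 2% = 6.9 points a year.
At that relative rate the gap halves every 70/6.9 ≈ 10.14 years.
A 3.4 times gap takes log₂(3.4) ≈ 1.77 halvings to close: 1.77 × 10.14 ≈ 18 years.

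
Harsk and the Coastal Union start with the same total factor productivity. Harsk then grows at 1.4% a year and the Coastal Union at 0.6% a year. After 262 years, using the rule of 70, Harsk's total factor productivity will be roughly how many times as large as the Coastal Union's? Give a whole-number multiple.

8 times

Harsk pulls ahead at 0.8 pp per year, so the ratio doubles every 70/0.8 ≈ 87.50 years.
In 262 years that's 2.99 doublings: 2^2.99 ≈ 8.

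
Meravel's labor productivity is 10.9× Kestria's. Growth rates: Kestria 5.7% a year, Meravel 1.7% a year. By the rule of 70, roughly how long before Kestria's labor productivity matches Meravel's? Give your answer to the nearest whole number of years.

60 years

The growth-rate gap is 5.7% − 1.7% = 4 percentage points.
So the ratio between them halves every 70/4 ≈ 17.50 years.
A 10.9× gap takes log₂(10.9) ≈ 3.45 halvings to close: 3.45 × 17.50 ≈ 60 years.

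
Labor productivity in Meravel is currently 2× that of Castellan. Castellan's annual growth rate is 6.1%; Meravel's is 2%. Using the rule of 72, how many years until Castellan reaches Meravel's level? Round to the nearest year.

≈ 18 years

Castellan gains on Meravel at 6.1% − 2% = 4.1 points a year.
At that relative rate the gap halves every 72/4.1 ≈ 17.56 years.
A 2× gap closes after 1 halving: 1 × 17.56 ≈ 18 years.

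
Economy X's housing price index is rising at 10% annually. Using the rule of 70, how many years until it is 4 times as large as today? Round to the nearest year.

One doubling takes 70/10 = 7.00 years.
4× is 2 doublings, so 2 × 7.00 ≈ 14 years.

14 years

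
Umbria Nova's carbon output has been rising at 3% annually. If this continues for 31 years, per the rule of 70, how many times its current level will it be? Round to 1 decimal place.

about 2.5 times

Doubles every ≈ 23.33 years (70/3).
31 years is 1.33 doublings; 2^1.33 ≈ 2.5×.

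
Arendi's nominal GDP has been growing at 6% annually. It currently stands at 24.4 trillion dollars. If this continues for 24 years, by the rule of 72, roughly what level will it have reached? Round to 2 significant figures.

Doubling time ≈ 72/6 = 12.00 years.
24 years is 24/12.00 ≈ 2.00 doublings, a factor of 2^2.00 ≈ 4.00.
24.4 × 4.00 ≈ 98 trillion dollars.

roughly 98 trillion dollars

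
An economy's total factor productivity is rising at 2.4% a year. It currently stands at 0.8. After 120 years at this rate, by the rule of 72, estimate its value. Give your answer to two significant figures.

≈ 13

It doubles every 72/2.4 ≈ 30.00 years, so 120 years is 4.00 doublings.
2^4.00 ≈ 16.00; 0.8 × 16.00 ≈ 13.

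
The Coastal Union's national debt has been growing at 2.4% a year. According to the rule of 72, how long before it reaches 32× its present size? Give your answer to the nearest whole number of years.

approximately 150 years

At 2.4% it doubles every 72/2.4 ≈ 30.00 years.
32 = 2^5, so 5 doublings → 150 years.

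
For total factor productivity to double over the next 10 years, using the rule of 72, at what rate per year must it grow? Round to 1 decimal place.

7.2%

72 / 10 ≈ 7.20, so about 7.2% per year.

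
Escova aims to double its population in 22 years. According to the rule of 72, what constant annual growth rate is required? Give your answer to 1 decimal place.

72 / 22 ≈ 3.27, so about 3.3% annually.

around 3.3%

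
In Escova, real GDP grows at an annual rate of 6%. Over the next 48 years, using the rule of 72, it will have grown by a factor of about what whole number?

72/6 ≈ 12.00 years per doubling.
48 years fits 4 doublings: 2^4 = 16.

roughly 16 times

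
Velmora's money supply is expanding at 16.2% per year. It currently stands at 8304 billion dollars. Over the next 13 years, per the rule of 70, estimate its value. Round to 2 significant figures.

≈ 67000 billion dollars

Doubling time ≈ 70/16.2 = 4.32 years.
13 years is 13/4.32 ≈ 3.01 doublings, a factor of 2^3.01 ≈ 8.06.
8304 × 8.06 ≈ 67000 billion dollars.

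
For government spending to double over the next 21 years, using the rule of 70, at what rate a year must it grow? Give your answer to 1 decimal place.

roughly 3.3%

70 / 21 ≈ 3.33, so about 3.3% a year.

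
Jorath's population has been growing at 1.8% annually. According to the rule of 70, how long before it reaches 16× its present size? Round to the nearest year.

Doubling time ≈ 70/1.8 = 38.89 years.
16× is 4 doublings, so 4 × 38.89 ≈ 156 years.

156 years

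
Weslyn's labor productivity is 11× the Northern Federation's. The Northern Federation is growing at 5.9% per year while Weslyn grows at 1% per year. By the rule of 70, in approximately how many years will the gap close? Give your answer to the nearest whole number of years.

roughly 49 years

What matters is the difference: 4.9 pp.
Rule of 70 on the gap: the ratio halves every 70/4.9 ≈ 14.29 years.
An 11× gap takes log₂(11) ≈ 3.46 halvings to close: 3.46 × 14.29 ≈ 49 years.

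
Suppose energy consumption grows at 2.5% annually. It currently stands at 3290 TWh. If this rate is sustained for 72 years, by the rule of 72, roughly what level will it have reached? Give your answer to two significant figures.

≈ 19000 TWh

Doubling time ≈ 72/2.5 = 28.80 years.
72 years is 72/28.80 ≈ 2.50 doublings, a factor of 2^2.50 ≈ 5.66.
3290 × 5.66 ≈ 19000 TWh.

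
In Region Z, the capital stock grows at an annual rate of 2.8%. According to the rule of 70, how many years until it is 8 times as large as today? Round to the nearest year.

Doubling time ≈ 70/2.8 = 25.00 years.
8× is 3 doublings, so 3 × 25.00 ≈ 75 years.

75 years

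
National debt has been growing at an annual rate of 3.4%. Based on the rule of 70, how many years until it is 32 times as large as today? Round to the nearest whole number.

about 103 years

Doubling time ≈ 70/3.4 = 20.59 years.
32 = 2^5, so 5 doublings → 103 years.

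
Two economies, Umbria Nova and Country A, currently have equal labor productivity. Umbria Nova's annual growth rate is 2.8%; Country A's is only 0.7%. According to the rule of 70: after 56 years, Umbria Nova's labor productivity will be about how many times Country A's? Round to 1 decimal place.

Only the 2.1-point difference matters.
70/2.1 ≈ 33.33 years per doubling of the ratio; 56 years gives 1.68 doublings, so ≈ 3.2×.

around 3.2 times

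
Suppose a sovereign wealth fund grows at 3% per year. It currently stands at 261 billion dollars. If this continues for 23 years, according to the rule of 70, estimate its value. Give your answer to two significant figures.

It doubles every 70/3 ≈ 23.33 years, so 23 years is 0.99 doublings.
2^0.99 ≈ 1.99; 261 × 1.99 ≈ 520 billion dollars.

≈ 520 billion dollars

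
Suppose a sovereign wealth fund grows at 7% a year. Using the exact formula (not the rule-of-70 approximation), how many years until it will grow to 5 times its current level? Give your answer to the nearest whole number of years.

24 years

t = ln(5) / ln(1 + 0.07) = 1.6094 / 0.067659 ≈ 23.79.
≈ 24 years.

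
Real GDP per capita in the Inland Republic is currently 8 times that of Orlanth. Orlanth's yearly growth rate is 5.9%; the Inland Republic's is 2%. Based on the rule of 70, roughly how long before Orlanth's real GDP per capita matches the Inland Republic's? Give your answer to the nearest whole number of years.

54 years

The growth-rate gap is 5.9% − 2% = 3.9 percentage points.
So the ratio between them halves every 70/3.9 ≈ 17.95 years.
An 8 times gap closes after 3 halvings: 3 × 17.95 ≈ 54 years.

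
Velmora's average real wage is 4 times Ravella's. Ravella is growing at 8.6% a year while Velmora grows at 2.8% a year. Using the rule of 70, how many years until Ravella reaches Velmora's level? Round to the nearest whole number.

≈ 24 years

Ravella gains on Velmora at 8.6% − 2.8% = 5.8 points a year.
At that relative rate the gap halves every 70/5.8 ≈ 12.07 years.
A 4 times gap closes after 2 halvings: 2 × 12.07 ≈ 24 years.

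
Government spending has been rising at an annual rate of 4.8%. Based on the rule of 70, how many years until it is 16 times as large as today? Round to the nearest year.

58 years

One doubling takes 70/4.8 = 14.58 years.
16 = 2^4, so 4 doublings → 58 years.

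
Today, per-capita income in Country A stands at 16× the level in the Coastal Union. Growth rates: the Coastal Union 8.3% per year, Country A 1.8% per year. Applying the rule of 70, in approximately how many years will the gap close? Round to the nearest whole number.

roughly 43 years

The growth-rate gap is 8.3% − 1.8% = 6.5 percentage points.
So the ratio between them halves every 70/6.5 ≈ 10.77 years.
A 16× gap closes after 4 halvings: 4 × 10.77 ≈ 43 years.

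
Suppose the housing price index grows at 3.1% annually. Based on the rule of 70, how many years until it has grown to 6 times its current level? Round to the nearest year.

roughly 58 years

Doubling time ≈ 70/3.1 = 22.58 years.
6× is log₂ 6 ≈ 2.58 doublings, so ≈ 2.58 × 22.58 = 58 years.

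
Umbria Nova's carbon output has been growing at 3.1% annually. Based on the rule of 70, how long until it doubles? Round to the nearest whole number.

At 3.1%, doubling takes about 70/3.1 = 22.58 years.

approximately 23 years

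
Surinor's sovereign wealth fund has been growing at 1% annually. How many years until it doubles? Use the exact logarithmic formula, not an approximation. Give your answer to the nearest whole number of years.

t = ln(2) / ln(1 + 0.01) = 0.6931 / 0.009950 ≈ 69.66.
≈ 70 years.

70 years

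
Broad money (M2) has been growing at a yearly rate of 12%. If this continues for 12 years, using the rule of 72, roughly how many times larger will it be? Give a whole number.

about 4 times

At 12% one doubling takes ≈ 6.00 years; 12 years is 2 of them, so ×4.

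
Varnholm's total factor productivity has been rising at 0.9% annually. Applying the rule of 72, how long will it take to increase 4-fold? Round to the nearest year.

around 160 years

Doubling time ≈ 72/0.9 = 80.00 years.
Getting to 4× needs 2 doublings: 2 × 80.00 ≈ 160 years.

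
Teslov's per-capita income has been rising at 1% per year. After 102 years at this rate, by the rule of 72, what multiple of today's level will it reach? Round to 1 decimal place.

Doubling time ≈ 72/1 = 72.00 years.
102 years / 72.00 ≈ 1.42 doublings → factor 2^1.42 ≈ 2.7.

≈ 2.7 times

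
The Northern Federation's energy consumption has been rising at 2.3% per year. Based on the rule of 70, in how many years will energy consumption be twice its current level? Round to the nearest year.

At 2.3%, doubling takes about 70/2.3 = 30.43 years.

approximately 30 years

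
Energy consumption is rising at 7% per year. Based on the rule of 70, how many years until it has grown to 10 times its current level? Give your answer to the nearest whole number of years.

around 33 years

At 7% it doubles every 70/7 ≈ 10.00 years.
Reaching 10× takes log₂(10) ≈ 3.32 doublings.
3.32 × 10.00 ≈ 33 years.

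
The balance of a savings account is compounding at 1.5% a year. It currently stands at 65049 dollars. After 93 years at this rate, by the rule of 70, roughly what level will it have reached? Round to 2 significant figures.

roughly 260000 dollars

Doubling time ≈ 70/1.5 = 46.67 years.
93 years is 93/46.67 ≈ 1.99 doublings, a factor of 2^1.99 ≈ 3.97.
65049 × 3.97 ≈ 260000 dollars.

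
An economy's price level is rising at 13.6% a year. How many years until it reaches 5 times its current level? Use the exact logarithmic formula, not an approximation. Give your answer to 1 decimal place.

t = ln(5) / ln(1 + 0.136) = 1.6094 / 0.127513 ≈ 12.62.

12.6 years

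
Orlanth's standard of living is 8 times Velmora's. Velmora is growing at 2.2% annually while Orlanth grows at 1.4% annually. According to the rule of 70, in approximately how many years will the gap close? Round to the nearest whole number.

approximately 263 years

What matters is the difference: 0.8 pp.
Rule of 70 on the gap: the ratio halves every 70/0.8 ≈ 87.50 years.
An 8 times gap closes after 3 halvings: 3 × 87.50 ≈ 263 years.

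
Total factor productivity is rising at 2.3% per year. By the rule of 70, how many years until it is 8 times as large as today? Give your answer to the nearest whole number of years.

91 years

One doubling takes 70/2.3 = 30.43 years.
8 = 2^3, so 3 doublings → 91 years.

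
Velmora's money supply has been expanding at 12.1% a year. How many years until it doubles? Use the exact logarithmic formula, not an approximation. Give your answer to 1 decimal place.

t = ln(2) / ln(1 + 0.121) = 0.6931 / 0.114221 ≈ 6.07.

6.1 years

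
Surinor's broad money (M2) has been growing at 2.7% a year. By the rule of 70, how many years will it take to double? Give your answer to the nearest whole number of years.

about 26 years

Doubling time ≈ 70 / 2.7 = 25.93 years.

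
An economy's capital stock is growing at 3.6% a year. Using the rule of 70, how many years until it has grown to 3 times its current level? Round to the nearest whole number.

One doubling takes 70/3.6 = 19.44 years.
3× is log₂ 3 ≈ 1.58 doublings, so ≈ 1.58 × 19.44 = 31 years.

31 years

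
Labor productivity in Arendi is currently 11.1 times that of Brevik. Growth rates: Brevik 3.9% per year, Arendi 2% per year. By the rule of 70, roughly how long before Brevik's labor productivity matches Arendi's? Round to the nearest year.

The growth-rate gap is 3.9% − 2% = 1.9 percentage points.
So the ratio between them halves every 70/1.9 ≈ 36.84 years.
An 11.1 times gap takes log₂(11.1) ≈ 3.47 halvings to close: 3.47 × 36.84 ≈ 128 years.

around 128 years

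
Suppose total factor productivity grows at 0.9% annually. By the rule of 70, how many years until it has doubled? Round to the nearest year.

At 0.9%, doubling takes about 70/0.9 = 77.78 years.

about 78 years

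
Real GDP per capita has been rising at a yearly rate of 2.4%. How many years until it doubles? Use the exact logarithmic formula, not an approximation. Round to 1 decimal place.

29.2 years

t = ln(2) / ln(1 + 0.024) = 0.6931 / 0.023717 ≈ 29.22.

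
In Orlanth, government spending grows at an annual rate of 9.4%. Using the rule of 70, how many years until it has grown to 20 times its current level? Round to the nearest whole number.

One doubling takes 70/9.4 = 7.45 years.
Reaching 20× takes log₂(20) ≈ 4.32 doublings.
4.32 × 7.45 ≈ 32 years.

32 years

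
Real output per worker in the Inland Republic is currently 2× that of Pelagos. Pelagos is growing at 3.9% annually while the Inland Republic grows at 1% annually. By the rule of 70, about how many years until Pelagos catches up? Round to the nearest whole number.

What matters is the difference: 2.9 pp.
Rule of 70 on the gap: the ratio halves every 70/2.9 ≈ 24.14 years.
A 2× gap closes after 1 halving: 1 × 24.14 ≈ 24 years.

24 years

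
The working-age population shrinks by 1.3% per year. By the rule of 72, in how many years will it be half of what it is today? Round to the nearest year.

Falling at 1.3%, it halves about every 72/1.3 = 55.38 years.

approximately 55 years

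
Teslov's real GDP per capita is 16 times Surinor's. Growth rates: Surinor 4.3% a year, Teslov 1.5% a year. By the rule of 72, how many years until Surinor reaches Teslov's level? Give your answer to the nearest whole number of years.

around 103 years

What matters is the difference: 2.8 pp.
Rule of 72 on the gap: the ratio halves every 72/2.8 ≈ 25.71 years.
A 16 times gap closes after 4 halvings: 4 × 25.71 ≈ 103 years.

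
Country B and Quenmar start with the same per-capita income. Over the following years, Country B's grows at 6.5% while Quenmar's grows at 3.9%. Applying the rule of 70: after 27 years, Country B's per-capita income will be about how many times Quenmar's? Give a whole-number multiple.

Country B pulls ahead at 2.6 pp per year, so the ratio doubles every 70/2.6 ≈ 26.92 years.
In 27 years that's 1.00 doublings: 2^1.00 ≈ 2.

2 times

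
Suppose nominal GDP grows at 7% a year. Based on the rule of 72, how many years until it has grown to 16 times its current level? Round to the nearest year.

Doubling time ≈ 72/7 = 10.29 years.
16× is 4 doublings, so 4 × 10.29 ≈ 41 years.

about 41 years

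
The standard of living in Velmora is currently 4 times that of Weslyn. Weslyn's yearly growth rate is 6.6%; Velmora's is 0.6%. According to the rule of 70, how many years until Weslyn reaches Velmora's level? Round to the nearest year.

≈ 23 years

Weslyn gains on Velmora at 6.6% − 0.6% = 6 points a year.
At that relative rate the gap halves every 70/6 ≈ 11.67 years.
A 4 times gap closes after 2 halvings: 2 × 11.67 ≈ 23 years.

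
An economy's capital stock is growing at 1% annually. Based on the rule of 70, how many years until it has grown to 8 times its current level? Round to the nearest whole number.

roughly 210 years

One doubling takes 70/1 = 70.00 years.
8× is 3 doublings, so 3 × 70.00 ≈ 210 years.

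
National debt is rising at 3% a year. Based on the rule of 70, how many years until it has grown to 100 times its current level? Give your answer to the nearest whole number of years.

approximately 155 years

Doubling time ≈ 70/3 = 23.33 years.
Reaching 100× takes log₂(100) ≈ 6.64 doublings.
6.64 × 23.33 ≈ 155 years.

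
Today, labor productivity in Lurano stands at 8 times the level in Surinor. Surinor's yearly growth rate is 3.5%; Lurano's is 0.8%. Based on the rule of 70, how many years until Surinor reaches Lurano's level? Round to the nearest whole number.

78 years

What matters is the difference: 2.7 pp.
Rule of 70 on the gap: the ratio halves every 70/2.7 ≈ 25.93 years.
An 8 times gap closes after 3 halvings: 3 × 25.93 ≈ 78 years.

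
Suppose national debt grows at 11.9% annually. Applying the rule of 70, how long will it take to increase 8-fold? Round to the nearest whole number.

roughly 18 years

At 11.9% it doubles every 70/11.9 ≈ 5.88 years.
8× is 3 doublings, so 3 × 5.88 ≈ 18 years.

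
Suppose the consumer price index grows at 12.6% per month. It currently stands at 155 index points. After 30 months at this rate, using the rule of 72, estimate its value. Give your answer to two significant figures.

≈ 5900 index points

It doubles every 72/12.6 ≈ 5.71 months, so 30 months is 5.25 doublings.
2^5.25 ≈ 38.05; 155 × 38.05 ≈ 5900 index points.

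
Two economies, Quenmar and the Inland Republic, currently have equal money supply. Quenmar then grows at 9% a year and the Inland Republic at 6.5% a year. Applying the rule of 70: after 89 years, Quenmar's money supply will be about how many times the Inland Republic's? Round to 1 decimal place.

Rate gap = 9% − 6.5% = 2.5 points.
The ratio doubles every 70/2.5 ≈ 28.00 years.
89/28.00 ≈ 3.18 doublings → ratio ≈ 2^3.18 ≈ 9.1.

≈ 9.1 times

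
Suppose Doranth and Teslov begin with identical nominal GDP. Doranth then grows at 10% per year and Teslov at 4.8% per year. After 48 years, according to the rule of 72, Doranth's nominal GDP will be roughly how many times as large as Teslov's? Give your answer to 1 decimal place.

around 11.1 times

Rate gap = 10% − 4.8% = 5.2 points.
The ratio doubles every 72/5.2 ≈ 13.85 years.
48/13.85 ≈ 3.47 doublings → ratio ≈ 2^3.47 ≈ 11.1.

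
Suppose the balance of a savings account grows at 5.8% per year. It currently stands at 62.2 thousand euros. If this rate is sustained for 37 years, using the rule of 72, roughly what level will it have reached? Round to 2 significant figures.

Doubling time ≈ 72/5.8 = 12.41 years.
37 years is 37/12.41 ≈ 2.98 doublings, a factor of 2^2.98 ≈ 7.89.
62.2 × 7.89 ≈ 490 thousand euros.

roughly 490 thousand euros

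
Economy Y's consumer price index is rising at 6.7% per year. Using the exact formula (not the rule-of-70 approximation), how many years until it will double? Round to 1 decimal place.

t = ln(2) / ln(1 + 0.067) = 0.6931 / 0.064851 ≈ 10.69.

10.7 years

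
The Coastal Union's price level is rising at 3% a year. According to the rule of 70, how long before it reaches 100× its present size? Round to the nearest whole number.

Doubling time ≈ 70/3 = 23.33 years.
Reaching 100× takes log₂(100) ≈ 6.64 doublings.
6.64 × 23.33 ≈ 155 years.

≈ 155 years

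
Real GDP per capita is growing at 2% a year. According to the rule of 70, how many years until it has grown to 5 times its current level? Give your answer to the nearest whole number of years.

81 years

At 2% it doubles every 70/2 ≈ 35.00 years.
Reaching 5× takes log₂(5) ≈ 2.32 doublings.
2.32 × 35.00 ≈ 81 years.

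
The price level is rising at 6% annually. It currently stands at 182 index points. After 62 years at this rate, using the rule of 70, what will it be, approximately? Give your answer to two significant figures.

around 7200 index points

Doubling time ≈ 70/6 = 11.67 years.
62 years is 62/11.67 ≈ 5.31 doublings, a factor of 2^5.31 ≈ 39.67.
182 × 39.67 ≈ 7200 index points.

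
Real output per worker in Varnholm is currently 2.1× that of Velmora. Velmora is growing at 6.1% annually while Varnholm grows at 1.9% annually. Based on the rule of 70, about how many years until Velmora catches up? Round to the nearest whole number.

roughly 18 years

The growth-rate gap is 6.1% − 1.9% = 4.2 percentage points.
So the ratio between them halves every 70/4.2 ≈ 16.67 years.
A 2.1× gap takes log₂(2.1) ≈ 1.07 halvings to close: 1.07 × 16.67 ≈ 18 years.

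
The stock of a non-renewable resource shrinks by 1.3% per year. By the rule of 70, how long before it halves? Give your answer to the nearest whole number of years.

Falling at 1.3%, it halves about every 70/1.3 = 53.85 years.

around 54 years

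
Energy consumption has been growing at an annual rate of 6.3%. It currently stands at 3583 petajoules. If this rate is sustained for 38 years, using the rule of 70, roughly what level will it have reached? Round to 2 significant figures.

Doubling time ≈ 70/6.3 = 11.11 years.
38 years is 38/11.11 ≈ 3.42 doublings, a factor of 2^3.42 ≈ 10.70.
3583 × 10.70 ≈ 38000 petajoules.

around 38000 petajoules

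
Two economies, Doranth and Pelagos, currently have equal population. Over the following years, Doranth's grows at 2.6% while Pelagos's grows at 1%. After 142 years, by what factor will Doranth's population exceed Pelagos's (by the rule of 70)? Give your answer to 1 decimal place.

Only the 1.6-point difference matters.
70/1.6 ≈ 43.75 years per doubling of the ratio; 142 years gives 3.25 doublings, so ≈ 9.5×.

around 9.5 times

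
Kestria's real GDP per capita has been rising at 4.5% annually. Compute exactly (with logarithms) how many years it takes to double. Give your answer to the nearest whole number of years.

t = ln(2) / ln(1 + 0.045) = 0.6931 / 0.044017 ≈ 15.75.
≈ 16 years.

16 years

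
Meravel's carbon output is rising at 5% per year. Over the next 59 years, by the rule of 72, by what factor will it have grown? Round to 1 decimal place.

approximately 17.1 times

Doubles every ≈ 14.40 years (72/5).
59 years is 4.10 doublings; 2^4.10 ≈ 17.1×.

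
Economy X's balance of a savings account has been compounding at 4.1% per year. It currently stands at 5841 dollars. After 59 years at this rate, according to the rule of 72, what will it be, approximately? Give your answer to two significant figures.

It doubles every 72/4.1 ≈ 17.56 years, so 59 years is 3.36 doublings.
2^3.36 ≈ 10.27; 5841 × 10.27 ≈ 60000 dollars.

approximately 60000 dollars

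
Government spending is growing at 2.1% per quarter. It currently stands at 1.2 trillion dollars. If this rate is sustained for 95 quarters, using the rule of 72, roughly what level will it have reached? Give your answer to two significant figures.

Doubling time ≈ 72/2.1 = 34.29 quarters.
95 quarters is 95/34.29 ≈ 2.77 doublings, a factor of 2^2.77 ≈ 6.82.
1.2 × 6.82 ≈ 8.2 trillion dollars.

around 8.2 trillion dollars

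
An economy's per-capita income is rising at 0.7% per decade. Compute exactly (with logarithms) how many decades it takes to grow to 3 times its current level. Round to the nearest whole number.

157 decades

t = ln(3) / ln(1 + 0.007) = 1.0986 / 0.006976 ≈ 157.48.
≈ 157 decades.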